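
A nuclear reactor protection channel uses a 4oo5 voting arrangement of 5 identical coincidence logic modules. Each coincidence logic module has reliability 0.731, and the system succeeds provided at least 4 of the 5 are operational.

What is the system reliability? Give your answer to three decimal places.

R = Σ_{i=4}^{5} C(5,i) p^i (1−p)^{5−i} with p = 0.731
C(5,4)·0.731^4·0.269^1 = 0.38405
C(5,5)·0.731^5·0.269^0 = 0.20873
Sum = 0.593

0.593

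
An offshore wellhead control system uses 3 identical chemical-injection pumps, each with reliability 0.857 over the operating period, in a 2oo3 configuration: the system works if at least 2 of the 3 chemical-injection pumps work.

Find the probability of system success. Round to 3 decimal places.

R = Σ_{i=2}^{3} C(3,i) p^i (1−p)^{3−i} with p = 0.857
C(3,2)·0.857^2·0.143^1 = 0.31508
C(3,3)·0.857^3·0.143^0 = 0.62942
Sum = 0.945

0.945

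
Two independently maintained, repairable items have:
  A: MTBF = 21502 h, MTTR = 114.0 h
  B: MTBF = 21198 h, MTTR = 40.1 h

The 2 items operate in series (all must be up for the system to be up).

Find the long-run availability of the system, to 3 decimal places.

0.993

A(A) = MTBF/(MTBF+MTTR) = 21502/(21502+114.0) = 0.994726
A(B) = MTBF/(MTBF+MTTR) = 21198/(21198+40.1) = 0.998112
Series availability: 0.994726 × 0.998112 = 0.993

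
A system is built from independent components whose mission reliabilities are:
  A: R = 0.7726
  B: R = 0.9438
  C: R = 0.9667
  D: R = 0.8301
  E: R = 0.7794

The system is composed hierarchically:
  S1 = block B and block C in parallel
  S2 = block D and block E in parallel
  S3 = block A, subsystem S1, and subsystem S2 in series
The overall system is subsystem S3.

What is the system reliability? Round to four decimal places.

0.7423

Parallel (B and C): 1 − (1 − 0.943800)(1 − 0.966700) = 0.998129
Parallel (D and E): 1 − (1 − 0.830100)(1 − 0.779400) = 0.962520
Series (A, [0.998129], and [0.962520]): 0.772600 × 0.998129 × 0.962520 = 0.7423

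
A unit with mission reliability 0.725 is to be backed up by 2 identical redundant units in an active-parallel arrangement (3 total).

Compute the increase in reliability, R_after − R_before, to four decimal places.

0.2542

R_before = 0.725
R_after = 1 − (1 − 0.725)^3 = 0.9792
ΔR = 0.9792 − 0.725 = 0.2542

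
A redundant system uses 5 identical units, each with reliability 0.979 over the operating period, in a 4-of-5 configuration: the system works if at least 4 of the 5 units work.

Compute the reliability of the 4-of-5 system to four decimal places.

R = Σ_{i=4}^{5} C(5,i) p^i (1−p)^{5−i} with p = 0.979
C(5,4)·0.979^4·0.021^1 = 0.096454
C(5,5)·0.979^5·0.021^0 = 0.899318
Sum = 0.9958

0.9958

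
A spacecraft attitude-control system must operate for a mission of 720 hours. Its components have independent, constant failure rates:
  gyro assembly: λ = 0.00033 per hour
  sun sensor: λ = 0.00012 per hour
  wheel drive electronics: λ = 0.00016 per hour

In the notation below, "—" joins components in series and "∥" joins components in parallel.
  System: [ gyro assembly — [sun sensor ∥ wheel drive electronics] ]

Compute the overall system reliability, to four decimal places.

R(gyro assembly) = exp(−0.00033 × 720) = 0.788518
R(sun sensor) = exp(−0.00012 × 720) = 0.917227
R(wheel drive electronics) = exp(−0.00016 × 720) = 0.891188
Parallel (sun sensor and wheel drive electronics): 1 − (1 − 0.917227)(1 − 0.891188) = 0.990993
Series (gyro assembly and [0.990993]): 0.788518 × 0.990993 = 0.7814

0.7814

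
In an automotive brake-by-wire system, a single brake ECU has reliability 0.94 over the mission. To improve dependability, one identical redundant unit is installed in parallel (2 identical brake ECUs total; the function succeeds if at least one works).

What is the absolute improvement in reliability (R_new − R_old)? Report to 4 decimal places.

0.0564

R_before = 0.94
R_after = 1 − (1 − 0.94)^2 = 0.9964
ΔR = 0.9964 − 0.94 = 0.0564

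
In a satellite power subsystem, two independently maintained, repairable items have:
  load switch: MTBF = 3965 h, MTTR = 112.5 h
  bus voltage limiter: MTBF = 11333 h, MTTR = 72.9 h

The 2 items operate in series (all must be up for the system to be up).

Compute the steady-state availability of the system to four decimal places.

0.9662

A(load switch) = MTBF/(MTBF+MTTR) = 3965/(3965+112.5) = 0.972410
A(bus voltage limiter) = MTBF/(MTBF+MTTR) = 11333/(11333+72.9) = 0.993609
Series availability: 0.972410 × 0.993609 = 0.9662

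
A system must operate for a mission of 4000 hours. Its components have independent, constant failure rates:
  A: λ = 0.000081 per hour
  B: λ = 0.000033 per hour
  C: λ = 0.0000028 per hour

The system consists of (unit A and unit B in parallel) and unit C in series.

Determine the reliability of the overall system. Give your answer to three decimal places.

R(A) = exp(−0.000081 × 4000) = 0.72325
R(B) = exp(−0.000033 × 4000) = 0.87634
R(C) = exp(−0.0000028 × 4000) = 0.98886
Parallel (A and B): 1 − (1 − 0.72325)(1 − 0.87634) = 0.96578
Series ([0.96578] and C): 0.96578 × 0.98886 = 0.955

0.955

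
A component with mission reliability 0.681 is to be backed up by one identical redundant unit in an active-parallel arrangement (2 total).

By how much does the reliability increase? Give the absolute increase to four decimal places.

0.2172

R_before = 0.681
R_after = 1 − (1 − 0.681)^2 = 0.8982
ΔR = 0.8982 − 0.681 = 0.2172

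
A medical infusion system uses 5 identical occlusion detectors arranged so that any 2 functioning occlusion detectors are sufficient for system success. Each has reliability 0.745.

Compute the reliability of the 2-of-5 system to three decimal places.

0.983

R = Σ_{i=2}^{5} C(5,i) p^i (1−p)^{5−i} with p = 0.745
C(5,2)·0.745^2·0.255^3 = 0.09203
C(5,3)·0.745^3·0.255^2 = 0.26887
C(5,4)·0.745^4·0.255^1 = 0.39277
C(5,5)·0.745^5·0.255^0 = 0.22950
Sum = 0.983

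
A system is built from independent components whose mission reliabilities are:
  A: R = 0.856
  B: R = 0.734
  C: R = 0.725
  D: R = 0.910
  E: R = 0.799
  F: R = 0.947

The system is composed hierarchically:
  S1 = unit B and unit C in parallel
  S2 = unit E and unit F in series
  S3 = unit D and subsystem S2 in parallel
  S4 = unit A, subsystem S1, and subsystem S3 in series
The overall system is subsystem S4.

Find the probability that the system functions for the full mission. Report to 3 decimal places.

Parallel (B and C): 1 − (1 − 0.73400)(1 − 0.72500) = 0.92685
Series (E and F): 0.79900 × 0.94700 = 0.75665
Parallel (D and [0.75665]): 1 − (1 − 0.91000)(1 − 0.75665) = 0.97810
Series (A, [0.92685], and [0.97810]): 0.85600 × 0.92685 × 0.97810 = 0.776

0.776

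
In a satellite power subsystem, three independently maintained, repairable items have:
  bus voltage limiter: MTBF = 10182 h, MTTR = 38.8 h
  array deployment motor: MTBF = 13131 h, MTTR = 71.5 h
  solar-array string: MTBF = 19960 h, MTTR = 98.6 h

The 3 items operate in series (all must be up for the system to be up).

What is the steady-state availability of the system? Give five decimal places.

0.98594

A(bus voltage limiter) = MTBF/(MTBF+MTTR) = 10182/(10182+38.8) = 0.996204
A(array deployment motor) = MTBF/(MTBF+MTTR) = 13131/(13131+71.5) = 0.994584
A(solar-array string) = MTBF/(MTBF+MTTR) = 19960/(19960+98.6) = 0.995084
Series availability: 0.996204 × 0.994584 × 0.995084 = 0.98594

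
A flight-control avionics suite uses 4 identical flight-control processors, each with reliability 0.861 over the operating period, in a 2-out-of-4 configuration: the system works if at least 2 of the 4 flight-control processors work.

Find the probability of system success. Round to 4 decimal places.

0.9904

R = Σ_{i=2}^{4} C(4,i) p^i (1−p)^{4−i} with p = 0.861
C(4,2)·0.861^2·0.139^2 = 0.085938
C(4,3)·0.861^3·0.139^1 = 0.354882
C(4,4)·0.861^4·0.139^0 = 0.549557
Sum = 0.9904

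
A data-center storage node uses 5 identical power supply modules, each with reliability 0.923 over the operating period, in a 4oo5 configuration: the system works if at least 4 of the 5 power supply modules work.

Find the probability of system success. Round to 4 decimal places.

R = Σ_{i=4}^{5} C(5,i) p^i (1−p)^{5−i} with p = 0.923
C(5,4)·0.923^4·0.077^1 = 0.279426
C(5,5)·0.923^5·0.077^0 = 0.669898
Sum = 0.9493

0.9493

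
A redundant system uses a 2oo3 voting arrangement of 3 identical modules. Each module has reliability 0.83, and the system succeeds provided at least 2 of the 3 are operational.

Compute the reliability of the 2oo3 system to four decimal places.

0.9231

R = Σ_{i=2}^{3} C(3,i) p^i (1−p)^{3−i} with p = 0.83
C(3,2)·0.83^2·0.17^1 = 0.351339
C(3,3)·0.83^3·0.17^0 = 0.571787
Sum = 0.9231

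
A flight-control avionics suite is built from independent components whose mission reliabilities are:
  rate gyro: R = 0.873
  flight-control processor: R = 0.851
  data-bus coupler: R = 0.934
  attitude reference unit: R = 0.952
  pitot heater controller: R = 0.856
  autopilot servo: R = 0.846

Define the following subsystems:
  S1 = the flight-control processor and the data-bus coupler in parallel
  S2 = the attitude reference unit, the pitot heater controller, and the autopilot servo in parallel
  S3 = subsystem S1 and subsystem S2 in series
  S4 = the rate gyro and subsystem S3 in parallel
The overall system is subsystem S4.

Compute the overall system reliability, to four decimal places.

0.9986

Parallel (flight-control processor and data-bus coupler): 1 − (1 − 0.851000)(1 − 0.934000) = 0.990166
Parallel (attitude reference unit, pitot heater controller, and autopilot servo): 1 − (1 − 0.952000)(1 − 0.856000)(1 − 0.846000) = 0.998936
Series ([0.990166] and [0.998936]): 0.990166 × 0.998936 = 0.989112
Parallel (rate gyro and [0.989112]): 1 − (1 − 0.873000)(1 − 0.989112) = 0.9986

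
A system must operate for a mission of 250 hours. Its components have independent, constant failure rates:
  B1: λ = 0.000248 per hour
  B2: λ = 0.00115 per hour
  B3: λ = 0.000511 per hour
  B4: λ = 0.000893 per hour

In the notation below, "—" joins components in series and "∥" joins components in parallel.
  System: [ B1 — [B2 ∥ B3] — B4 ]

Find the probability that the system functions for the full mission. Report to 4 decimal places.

0.7293

R(B1) = exp(−0.000248 × 250) = 0.939883
R(B2) = exp(−0.00115 × 250) = 0.750137
R(B3) = exp(−0.000511 × 250) = 0.880073
R(B4) = exp(−0.000893 × 250) = 0.799915
Parallel (B2 and B3): 1 − (1 − 0.750137)(1 − 0.880073) = 0.970035
Series (B1, [0.970035], and B4): 0.939883 × 0.970035 × 0.799915 = 0.7293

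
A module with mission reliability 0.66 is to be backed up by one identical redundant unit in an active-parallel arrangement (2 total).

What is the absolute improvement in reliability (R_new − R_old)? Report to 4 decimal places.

0.2244

R_before = 0.66
R_after = 1 − (1 − 0.66)^2 = 0.8844
ΔR = 0.8844 − 0.66 = 0.2244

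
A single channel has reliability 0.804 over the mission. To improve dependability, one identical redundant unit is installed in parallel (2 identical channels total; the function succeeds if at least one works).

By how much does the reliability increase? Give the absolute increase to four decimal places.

0.1576

R_before = 0.804
R_after = 1 − (1 − 0.804)^2 = 0.9616
ΔR = 0.9616 − 0.804 = 0.1576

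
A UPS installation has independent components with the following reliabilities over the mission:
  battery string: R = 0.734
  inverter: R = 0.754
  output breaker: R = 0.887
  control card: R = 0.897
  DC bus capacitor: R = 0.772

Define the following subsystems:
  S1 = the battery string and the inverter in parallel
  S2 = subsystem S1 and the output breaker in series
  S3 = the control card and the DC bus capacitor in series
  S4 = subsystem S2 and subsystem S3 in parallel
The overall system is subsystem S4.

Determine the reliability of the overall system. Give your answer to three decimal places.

0.947

Parallel (battery string and inverter): 1 − (1 − 0.73400)(1 − 0.75400) = 0.93456
Series ([0.93456] and output breaker): 0.93456 × 0.88700 = 0.82895
Series (control card and DC bus capacitor): 0.89700 × 0.77200 = 0.69248
Parallel ([0.82895] and [0.69248]): 1 − (1 − 0.82895)(1 − 0.69248) = 0.947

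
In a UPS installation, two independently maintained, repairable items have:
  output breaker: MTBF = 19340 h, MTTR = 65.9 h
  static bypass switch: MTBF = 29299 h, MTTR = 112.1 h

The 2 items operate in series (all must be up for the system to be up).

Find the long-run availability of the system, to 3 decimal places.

A(output breaker) = MTBF/(MTBF+MTTR) = 19340/(19340+65.9) = 0.996604
A(static bypass switch) = MTBF/(MTBF+MTTR) = 29299/(29299+112.1) = 0.996189
Series availability: 0.996604 × 0.996189 = 0.993

0.993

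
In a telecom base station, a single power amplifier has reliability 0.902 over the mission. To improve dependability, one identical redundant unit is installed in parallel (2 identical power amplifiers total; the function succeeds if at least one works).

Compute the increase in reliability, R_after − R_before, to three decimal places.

R_before = 0.902
R_after = 1 − (1 − 0.902)^2 = 0.990
ΔR = 0.990 − 0.902 = 0.088

0.088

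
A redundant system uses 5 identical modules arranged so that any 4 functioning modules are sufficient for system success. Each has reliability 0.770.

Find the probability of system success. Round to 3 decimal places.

R = Σ_{i=4}^{5} C(5,i) p^i (1−p)^{5−i} with p = 0.770
C(5,4)·0.770^4·0.230^1 = 0.40426
C(5,5)·0.770^5·0.230^0 = 0.27068
Sum = 0.675

0.675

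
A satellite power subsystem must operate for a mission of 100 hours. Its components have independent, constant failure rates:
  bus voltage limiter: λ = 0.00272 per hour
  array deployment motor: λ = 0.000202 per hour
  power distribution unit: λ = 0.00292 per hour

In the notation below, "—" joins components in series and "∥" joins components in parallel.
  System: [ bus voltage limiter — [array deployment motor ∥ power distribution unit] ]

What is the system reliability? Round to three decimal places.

0.758

R(bus voltage limiter) = exp(−0.00272 × 100) = 0.76185
R(array deployment motor) = exp(−0.000202 × 100) = 0.98000
R(power distribution unit) = exp(−0.00292 × 100) = 0.74677
Parallel (array deployment motor and power distribution unit): 1 − (1 − 0.98000)(1 − 0.74677) = 0.99494
Series (bus voltage limiter and [0.99494]): 0.76185 × 0.99494 = 0.758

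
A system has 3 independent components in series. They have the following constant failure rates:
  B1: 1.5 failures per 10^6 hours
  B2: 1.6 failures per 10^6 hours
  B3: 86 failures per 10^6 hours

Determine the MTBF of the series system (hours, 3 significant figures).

11200

Series of exponential components: λ_sys = Σ λ_i
λ_sys = 0.0000015 + 0.0000016 + 0.000086 = 8.9100e-05 /h
MTBF = 1 / λ_sys = 11200 h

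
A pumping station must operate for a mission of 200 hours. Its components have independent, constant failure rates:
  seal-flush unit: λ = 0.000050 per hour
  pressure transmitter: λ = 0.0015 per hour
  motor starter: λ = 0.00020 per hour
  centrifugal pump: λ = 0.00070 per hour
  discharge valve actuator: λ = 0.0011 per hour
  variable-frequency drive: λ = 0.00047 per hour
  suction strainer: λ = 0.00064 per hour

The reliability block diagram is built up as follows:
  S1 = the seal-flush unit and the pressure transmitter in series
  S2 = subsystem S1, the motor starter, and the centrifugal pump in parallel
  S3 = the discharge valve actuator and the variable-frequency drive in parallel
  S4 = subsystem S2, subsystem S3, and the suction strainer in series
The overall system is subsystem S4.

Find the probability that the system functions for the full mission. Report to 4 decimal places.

0.8631

R(seal-flush unit) = exp(−0.000050 × 200) = 0.990050
R(pressure transmitter) = exp(−0.0015 × 200) = 0.740818
R(motor starter) = exp(−0.00020 × 200) = 0.960789
R(centrifugal pump) = exp(−0.00070 × 200) = 0.869358
R(discharge valve actuator) = exp(−0.0011 × 200) = 0.802519
R(variable-frequency drive) = exp(−0.00047 × 200) = 0.910283
R(suction strainer) = exp(−0.00064 × 200) = 0.879853
Series (seal-flush unit and pressure transmitter): 0.990050 × 0.740818 = 0.733447
Parallel ([0.733447], motor starter, and centrifugal pump): 1 − (1 − 0.733447)(1 − 0.960789)(1 − 0.869358) = 0.998635
Parallel (discharge valve actuator and variable-frequency drive): 1 − (1 − 0.802519)(1 − 0.910283) = 0.982283
Series ([0.998635], [0.982283], and suction strainer): 0.998635 × 0.982283 × 0.879853 = 0.8631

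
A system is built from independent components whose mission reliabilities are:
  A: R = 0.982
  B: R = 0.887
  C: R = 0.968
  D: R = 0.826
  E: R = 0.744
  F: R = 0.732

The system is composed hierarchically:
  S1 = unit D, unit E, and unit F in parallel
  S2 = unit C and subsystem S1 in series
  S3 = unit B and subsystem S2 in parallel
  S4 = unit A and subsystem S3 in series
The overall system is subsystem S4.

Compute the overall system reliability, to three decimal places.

Parallel (D, E, and F): 1 − (1 − 0.82600)(1 − 0.74400)(1 − 0.73200) = 0.98806
Series (C and [0.98806]): 0.96800 × 0.98806 = 0.95644
Parallel (B and [0.95644]): 1 − (1 − 0.88700)(1 − 0.95644) = 0.99508
Series (A and [0.99508]): 0.98200 × 0.99508 = 0.977

0.977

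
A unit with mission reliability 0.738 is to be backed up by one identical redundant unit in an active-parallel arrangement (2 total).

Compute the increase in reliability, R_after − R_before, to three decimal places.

R_before = 0.738
R_after = 1 − (1 − 0.738)^2 = 0.931
ΔR = 0.931 − 0.738 = 0.193

0.193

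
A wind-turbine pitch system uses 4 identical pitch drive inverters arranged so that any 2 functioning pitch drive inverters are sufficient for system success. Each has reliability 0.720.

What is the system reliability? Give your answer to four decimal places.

R = Σ_{i=2}^{4} C(4,i) p^i (1−p)^{4−i} with p = 0.720
C(4,2)·0.720^2·0.280^2 = 0.243855
C(4,3)·0.720^3·0.280^1 = 0.418038
C(4,4)·0.720^4·0.280^0 = 0.268739
Sum = 0.9306

0.9306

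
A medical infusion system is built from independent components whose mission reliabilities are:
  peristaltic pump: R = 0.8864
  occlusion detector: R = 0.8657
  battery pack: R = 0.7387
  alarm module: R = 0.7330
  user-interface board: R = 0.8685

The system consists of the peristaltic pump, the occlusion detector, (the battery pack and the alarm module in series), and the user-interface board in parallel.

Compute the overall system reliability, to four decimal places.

Series (battery pack and alarm module): 0.738700 × 0.733000 = 0.541467
Parallel (peristaltic pump, occlusion detector, [0.541467], and user-interface board): 1 − (1 − 0.886400)(1 − 0.865700)(1 − 0.541467)(1 − 0.868500) = 0.9991

0.9991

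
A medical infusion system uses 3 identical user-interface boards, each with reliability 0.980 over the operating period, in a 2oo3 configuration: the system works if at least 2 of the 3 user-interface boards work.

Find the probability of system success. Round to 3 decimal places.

0.999

R = Σ_{i=2}^{3} C(3,i) p^i (1−p)^{3−i} with p = 0.980
C(3,2)·0.980^2·0.020^1 = 0.05762
C(3,3)·0.980^3·0.020^0 = 0.94119
Sum = 0.999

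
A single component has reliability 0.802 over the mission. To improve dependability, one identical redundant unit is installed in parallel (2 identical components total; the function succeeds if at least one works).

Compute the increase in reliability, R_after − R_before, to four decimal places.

R_before = 0.802
R_after = 1 − (1 − 0.802)^2 = 0.9608
ΔR = 0.9608 − 0.802 = 0.1588

0.1588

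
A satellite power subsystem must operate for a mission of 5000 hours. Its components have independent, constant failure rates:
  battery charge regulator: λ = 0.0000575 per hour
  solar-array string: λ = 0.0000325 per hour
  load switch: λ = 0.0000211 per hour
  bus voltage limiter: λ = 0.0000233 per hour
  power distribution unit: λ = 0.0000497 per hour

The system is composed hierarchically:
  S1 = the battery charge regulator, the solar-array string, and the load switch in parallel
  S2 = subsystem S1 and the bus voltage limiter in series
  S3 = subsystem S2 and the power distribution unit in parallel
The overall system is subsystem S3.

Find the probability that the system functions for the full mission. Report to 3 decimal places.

R(battery charge regulator) = exp(−0.0000575 × 5000) = 0.75014
R(solar-array string) = exp(−0.0000325 × 5000) = 0.85002
R(load switch) = exp(−0.0000211 × 5000) = 0.89987
R(bus voltage limiter) = exp(−0.0000233 × 5000) = 0.89003
R(power distribution unit) = exp(−0.0000497 × 5000) = 0.77997
Parallel (battery charge regulator, solar-array string, and load switch): 1 − (1 − 0.75014)(1 − 0.85002)(1 − 0.89987) = 0.99625
Series ([0.99625] and bus voltage limiter): 0.99625 × 0.89003 = 0.88669
Parallel ([0.88669] and power distribution unit): 1 − (1 − 0.88669)(1 − 0.77997) = 0.975

0.975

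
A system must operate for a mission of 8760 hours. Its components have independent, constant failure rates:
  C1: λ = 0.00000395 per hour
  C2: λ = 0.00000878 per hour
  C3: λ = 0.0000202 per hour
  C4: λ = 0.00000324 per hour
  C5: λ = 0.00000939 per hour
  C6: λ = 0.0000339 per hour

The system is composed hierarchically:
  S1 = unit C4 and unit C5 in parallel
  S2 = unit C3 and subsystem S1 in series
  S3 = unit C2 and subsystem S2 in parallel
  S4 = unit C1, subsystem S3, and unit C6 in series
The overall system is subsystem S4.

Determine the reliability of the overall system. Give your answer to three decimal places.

R(C1) = exp(−0.00000395 × 8760) = 0.96599
R(C2) = exp(−0.00000878 × 8760) = 0.92597
R(C3) = exp(−0.0000202 × 8760) = 0.83782
R(C4) = exp(−0.00000324 × 8760) = 0.97202
R(C5) = exp(−0.00000939 × 8760) = 0.92104
R(C6) = exp(−0.0000339 × 8760) = 0.74307
Parallel (C4 and C5): 1 − (1 − 0.97202)(1 − 0.92104) = 0.99779
Series (C3 and [0.99779]): 0.83782 × 0.99779 = 0.83597
Parallel (C2 and [0.83597]): 1 − (1 − 0.92597)(1 − 0.83597) = 0.98786
Series (C1, [0.98786], and C6): 0.96599 × 0.98786 × 0.74307 = 0.709

0.709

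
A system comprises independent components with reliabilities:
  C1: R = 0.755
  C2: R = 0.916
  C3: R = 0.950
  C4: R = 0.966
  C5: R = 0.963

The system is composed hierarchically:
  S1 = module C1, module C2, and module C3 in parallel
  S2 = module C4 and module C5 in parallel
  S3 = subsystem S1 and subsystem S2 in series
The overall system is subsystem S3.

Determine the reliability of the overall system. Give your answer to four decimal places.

Parallel (C1, C2, and C3): 1 − (1 − 0.755000)(1 − 0.916000)(1 − 0.950000) = 0.998971
Parallel (C4 and C5): 1 − (1 − 0.966000)(1 − 0.963000) = 0.998742
Series ([0.998971] and [0.998742]): 0.998971 × 0.998742 = 0.9977

0.9977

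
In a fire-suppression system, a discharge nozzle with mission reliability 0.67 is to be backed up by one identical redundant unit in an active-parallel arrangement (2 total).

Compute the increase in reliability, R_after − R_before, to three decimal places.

R_before = 0.67
R_after = 1 − (1 − 0.67)^2 = 0.891
ΔR = 0.891 − 0.67 = 0.221

0.221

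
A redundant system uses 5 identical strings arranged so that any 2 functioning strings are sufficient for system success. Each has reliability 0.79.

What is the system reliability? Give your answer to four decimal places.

R = Σ_{i=2}^{5} C(5,i) p^i (1−p)^{5−i} with p = 0.79
C(5,2)·0.79^2·0.21^3 = 0.057798
C(5,3)·0.79^3·0.21^2 = 0.217430
C(5,4)·0.79^4·0.21^1 = 0.408976
C(5,5)·0.79^5·0.21^0 = 0.307706
Sum = 0.9919

0.9919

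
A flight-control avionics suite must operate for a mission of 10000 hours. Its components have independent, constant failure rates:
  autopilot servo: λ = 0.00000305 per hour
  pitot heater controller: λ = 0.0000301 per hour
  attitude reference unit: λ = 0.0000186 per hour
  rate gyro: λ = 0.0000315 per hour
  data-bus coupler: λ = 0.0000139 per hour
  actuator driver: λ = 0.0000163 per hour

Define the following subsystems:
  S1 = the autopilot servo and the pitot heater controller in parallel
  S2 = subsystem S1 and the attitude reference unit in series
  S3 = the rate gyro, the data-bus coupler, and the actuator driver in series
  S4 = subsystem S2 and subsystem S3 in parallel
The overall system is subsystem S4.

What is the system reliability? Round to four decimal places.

0.9189

R(autopilot servo) = exp(−0.00000305 × 10000) = 0.969960
R(pitot heater controller) = exp(−0.0000301 × 10000) = 0.740078
R(attitude reference unit) = exp(−0.0000186 × 10000) = 0.830274
R(rate gyro) = exp(−0.0000315 × 10000) = 0.729789
R(data-bus coupler) = exp(−0.0000139 × 10000) = 0.870228
R(actuator driver) = exp(−0.0000163 × 10000) = 0.849591
Parallel (autopilot servo and pitot heater controller): 1 − (1 − 0.969960)(1 − 0.740078) = 0.992192
Series ([0.992192] and attitude reference unit): 0.992192 × 0.830274 = 0.823791
Series (rate gyro, data-bus coupler, and actuator driver): 0.729789 × 0.870228 × 0.849591 = 0.539561
Parallel ([0.823791] and [0.539561]): 1 − (1 − 0.823791)(1 − 0.539561) = 0.9189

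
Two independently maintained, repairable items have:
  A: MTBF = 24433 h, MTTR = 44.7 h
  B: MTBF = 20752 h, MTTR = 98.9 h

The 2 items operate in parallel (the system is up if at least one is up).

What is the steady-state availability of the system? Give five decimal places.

0.99999

A(A) = MTBF/(MTBF+MTTR) = 24433/(24433+44.7) = 0.998174
A(B) = MTBF/(MTBF+MTTR) = 20752/(20752+98.9) = 0.995257
Parallel availability: 1 − (1 − 0.998174)(1 − 0.995257) = 0.99999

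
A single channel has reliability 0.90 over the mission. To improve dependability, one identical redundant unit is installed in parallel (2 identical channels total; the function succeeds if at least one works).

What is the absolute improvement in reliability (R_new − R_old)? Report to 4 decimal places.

0.0900

R_before = 0.90
R_after = 1 − (1 − 0.90)^2 = 0.9900
ΔR = 0.9900 − 0.90 = 0.0900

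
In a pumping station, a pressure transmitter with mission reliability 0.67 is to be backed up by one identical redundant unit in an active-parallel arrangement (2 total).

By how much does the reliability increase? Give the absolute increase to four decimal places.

R_before = 0.67
R_after = 1 − (1 − 0.67)^2 = 0.8911
ΔR = 0.8911 − 0.67 = 0.2211

0.2211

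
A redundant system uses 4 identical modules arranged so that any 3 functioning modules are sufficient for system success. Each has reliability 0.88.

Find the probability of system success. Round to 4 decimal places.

R = Σ_{i=3}^{4} C(4,i) p^i (1−p)^{4−i} with p = 0.88
C(4,3)·0.88^3·0.12^1 = 0.327107
C(4,4)·0.88^4·0.12^0 = 0.599695
Sum = 0.9268

0.9268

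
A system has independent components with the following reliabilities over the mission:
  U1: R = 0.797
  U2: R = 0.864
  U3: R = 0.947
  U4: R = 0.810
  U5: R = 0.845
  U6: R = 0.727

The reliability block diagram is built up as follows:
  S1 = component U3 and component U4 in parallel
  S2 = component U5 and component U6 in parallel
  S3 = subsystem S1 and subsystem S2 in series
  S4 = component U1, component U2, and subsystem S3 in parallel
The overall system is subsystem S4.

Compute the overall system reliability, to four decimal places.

Parallel (U3 and U4): 1 − (1 − 0.947000)(1 − 0.810000) = 0.989930
Parallel (U5 and U6): 1 − (1 − 0.845000)(1 − 0.727000) = 0.957685
Series ([0.989930] and [0.957685]): 0.989930 × 0.957685 = 0.948041
Parallel (U1, U2, and [0.948041]): 1 − (1 − 0.797000)(1 − 0.864000)(1 − 0.948041) = 0.9986

0.9986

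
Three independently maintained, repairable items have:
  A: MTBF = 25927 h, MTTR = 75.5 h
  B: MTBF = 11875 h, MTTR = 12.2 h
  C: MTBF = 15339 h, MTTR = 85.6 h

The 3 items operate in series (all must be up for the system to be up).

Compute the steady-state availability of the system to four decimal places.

0.9905

A(A) = MTBF/(MTBF+MTTR) = 25927/(25927+75.5) = 0.997096
A(B) = MTBF/(MTBF+MTTR) = 11875/(11875+12.2) = 0.998974
A(C) = MTBF/(MTBF+MTTR) = 15339/(15339+85.6) = 0.994450
Series availability: 0.997096 × 0.998974 × 0.994450 = 0.9905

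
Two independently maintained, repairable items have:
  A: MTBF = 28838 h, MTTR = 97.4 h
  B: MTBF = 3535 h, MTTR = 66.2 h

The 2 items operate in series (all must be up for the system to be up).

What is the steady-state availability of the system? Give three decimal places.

0.978

A(A) = MTBF/(MTBF+MTTR) = 28838/(28838+97.4) = 0.996634
A(B) = MTBF/(MTBF+MTTR) = 3535/(3535+66.2) = 0.981617
Series availability: 0.996634 × 0.981617 = 0.978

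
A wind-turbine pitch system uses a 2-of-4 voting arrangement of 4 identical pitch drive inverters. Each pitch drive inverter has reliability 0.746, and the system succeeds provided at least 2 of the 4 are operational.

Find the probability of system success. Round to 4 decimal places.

0.9469

R = Σ_{i=2}^{4} C(4,i) p^i (1−p)^{4−i} with p = 0.746
C(4,2)·0.746^2·0.254^2 = 0.215425
C(4,3)·0.746^3·0.254^1 = 0.421804
C(4,4)·0.746^4·0.254^0 = 0.309710
Sum = 0.9469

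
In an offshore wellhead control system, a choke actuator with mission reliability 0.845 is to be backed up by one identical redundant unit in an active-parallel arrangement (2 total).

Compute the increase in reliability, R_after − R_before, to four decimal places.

R_before = 0.845
R_after = 1 − (1 − 0.845)^2 = 0.9760
ΔR = 0.9760 − 0.845 = 0.1310

0.1310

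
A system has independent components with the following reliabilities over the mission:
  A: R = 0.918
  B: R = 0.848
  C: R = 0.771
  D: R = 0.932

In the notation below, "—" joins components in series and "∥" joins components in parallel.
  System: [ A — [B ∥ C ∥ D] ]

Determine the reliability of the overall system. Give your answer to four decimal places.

0.9158

Parallel (B, C, and D): 1 − (1 − 0.848000)(1 − 0.771000)(1 − 0.932000) = 0.997633
Series (A and [0.997633]): 0.918000 × 0.997633 = 0.9158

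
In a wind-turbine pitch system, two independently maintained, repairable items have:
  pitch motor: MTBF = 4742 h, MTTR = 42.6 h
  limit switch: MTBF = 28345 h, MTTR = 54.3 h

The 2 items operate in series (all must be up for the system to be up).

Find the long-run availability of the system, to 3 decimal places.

A(pitch motor) = MTBF/(MTBF+MTTR) = 4742/(4742+42.6) = 0.991096
A(limit switch) = MTBF/(MTBF+MTTR) = 28345/(28345+54.3) = 0.998088
Series availability: 0.991096 × 0.998088 = 0.989

0.989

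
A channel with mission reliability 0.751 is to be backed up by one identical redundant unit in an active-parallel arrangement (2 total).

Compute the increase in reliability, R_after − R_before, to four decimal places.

0.1870

R_before = 0.751
R_after = 1 − (1 − 0.751)^2 = 0.9380
ΔR = 0.9380 − 0.751 = 0.1870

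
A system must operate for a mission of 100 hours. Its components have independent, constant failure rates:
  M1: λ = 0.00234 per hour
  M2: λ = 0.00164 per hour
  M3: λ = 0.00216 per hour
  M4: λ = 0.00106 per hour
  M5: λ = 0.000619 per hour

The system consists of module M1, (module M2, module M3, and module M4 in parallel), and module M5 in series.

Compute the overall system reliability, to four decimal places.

R(M1) = exp(−0.00234 × 100) = 0.791362
R(M2) = exp(−0.00164 × 100) = 0.848742
R(M3) = exp(−0.00216 × 100) = 0.805735
R(M4) = exp(−0.00106 × 100) = 0.899425
R(M5) = exp(−0.000619 × 100) = 0.939977
Parallel (M2, M3, and M4): 1 − (1 − 0.848742)(1 − 0.805735)(1 − 0.899425) = 0.997045
Series (M1, [0.997045], and M5): 0.791362 × 0.997045 × 0.939977 = 0.7417

0.7417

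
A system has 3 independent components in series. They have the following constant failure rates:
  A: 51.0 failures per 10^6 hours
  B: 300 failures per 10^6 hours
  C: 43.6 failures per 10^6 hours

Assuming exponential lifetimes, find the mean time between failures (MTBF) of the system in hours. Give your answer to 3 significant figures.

2530

Series of exponential components: λ_sys = Σ λ_i
λ_sys = 0.0000510 + 0.000300 + 0.0000436 = 3.9460e-04 /h
MTBF = 1 / λ_sys = 2530 h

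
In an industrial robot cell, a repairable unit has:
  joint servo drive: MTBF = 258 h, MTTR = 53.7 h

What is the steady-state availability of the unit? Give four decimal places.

A(joint servo drive) = MTBF/(MTBF+MTTR) = 258/(258+53.7) = 0.8277

0.8277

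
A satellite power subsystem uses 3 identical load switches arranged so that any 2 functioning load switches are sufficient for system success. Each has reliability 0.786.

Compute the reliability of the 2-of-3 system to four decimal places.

R = Σ_{i=2}^{3} C(3,i) p^i (1−p)^{3−i} with p = 0.786
C(3,2)·0.786^2·0.214^1 = 0.396625
C(3,3)·0.786^3·0.214^0 = 0.485588
Sum = 0.8822

0.8822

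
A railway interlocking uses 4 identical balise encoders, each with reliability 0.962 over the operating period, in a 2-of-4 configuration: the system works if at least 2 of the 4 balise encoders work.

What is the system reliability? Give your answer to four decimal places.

R = Σ_{i=2}^{4} C(4,i) p^i (1−p)^{4−i} with p = 0.962
C(4,2)·0.962^2·0.038^2 = 0.008018
C(4,3)·0.962^3·0.038^1 = 0.135322
C(4,4)·0.962^4·0.038^0 = 0.856447
Sum = 0.9998

0.9998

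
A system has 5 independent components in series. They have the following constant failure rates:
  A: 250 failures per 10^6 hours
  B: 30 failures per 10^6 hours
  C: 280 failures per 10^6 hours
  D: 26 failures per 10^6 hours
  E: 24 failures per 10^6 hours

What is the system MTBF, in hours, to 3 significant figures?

1640

Series of exponential components: λ_sys = Σ λ_i
λ_sys = 0.00025 + 0.000030 + 0.00028 + 0.000026 + 0.000024 = 6.1000e-04 /h
MTBF = 1 / λ_sys = 1640 h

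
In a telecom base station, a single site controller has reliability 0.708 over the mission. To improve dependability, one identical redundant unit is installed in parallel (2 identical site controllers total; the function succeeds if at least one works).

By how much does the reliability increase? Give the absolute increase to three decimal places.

R_before = 0.708
R_after = 1 − (1 − 0.708)^2 = 0.915
ΔR = 0.915 − 0.708 = 0.207

0.207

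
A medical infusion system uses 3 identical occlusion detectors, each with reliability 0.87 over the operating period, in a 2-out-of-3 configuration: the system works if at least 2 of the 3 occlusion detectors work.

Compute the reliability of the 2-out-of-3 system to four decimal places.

0.9537

R = Σ_{i=2}^{3} C(3,i) p^i (1−p)^{3−i} with p = 0.87
C(3,2)·0.87^2·0.13^1 = 0.295191
C(3,3)·0.87^3·0.13^0 = 0.658503
Sum = 0.9537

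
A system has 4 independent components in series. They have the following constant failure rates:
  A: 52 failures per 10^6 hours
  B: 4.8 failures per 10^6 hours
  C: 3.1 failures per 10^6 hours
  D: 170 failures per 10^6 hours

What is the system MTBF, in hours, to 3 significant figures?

Series of exponential components: λ_sys = Σ λ_i
λ_sys = 0.000052 + 0.0000048 + 0.0000031 + 0.00017 = 2.2990e-04 /h
MTBF = 1 / λ_sys = 4350 h

4350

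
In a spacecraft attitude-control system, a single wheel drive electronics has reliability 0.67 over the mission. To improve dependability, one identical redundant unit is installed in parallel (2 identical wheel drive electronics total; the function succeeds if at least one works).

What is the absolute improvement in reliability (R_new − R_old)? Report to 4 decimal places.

R_before = 0.67
R_after = 1 − (1 − 0.67)^2 = 0.8911
ΔR = 0.8911 − 0.67 = 0.2211

0.2211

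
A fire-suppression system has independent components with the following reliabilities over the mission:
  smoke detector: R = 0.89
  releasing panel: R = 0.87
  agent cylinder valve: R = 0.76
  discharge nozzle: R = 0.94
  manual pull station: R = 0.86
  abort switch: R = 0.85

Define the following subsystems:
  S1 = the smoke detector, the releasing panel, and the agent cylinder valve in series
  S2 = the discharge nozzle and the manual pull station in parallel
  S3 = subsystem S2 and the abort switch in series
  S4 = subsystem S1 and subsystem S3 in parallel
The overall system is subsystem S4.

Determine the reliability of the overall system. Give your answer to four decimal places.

0.9353

Series (smoke detector, releasing panel, and agent cylinder valve): 0.890000 × 0.870000 × 0.760000 = 0.588468
Parallel (discharge nozzle and manual pull station): 1 − (1 − 0.940000)(1 − 0.860000) = 0.991600
Series ([0.991600] and abort switch): 0.991600 × 0.850000 = 0.842860
Parallel ([0.588468] and [0.842860]): 1 − (1 − 0.588468)(1 − 0.842860) = 0.9353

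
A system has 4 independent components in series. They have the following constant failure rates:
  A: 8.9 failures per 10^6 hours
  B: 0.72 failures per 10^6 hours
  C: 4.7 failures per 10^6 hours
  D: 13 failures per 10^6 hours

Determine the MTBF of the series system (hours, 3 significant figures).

36600

Series of exponential components: λ_sys = Σ λ_i
λ_sys = 0.0000089 + 0.00000072 + 0.0000047 + 0.000013 = 2.7320e-05 /h
MTBF = 1 / λ_sys = 36600 h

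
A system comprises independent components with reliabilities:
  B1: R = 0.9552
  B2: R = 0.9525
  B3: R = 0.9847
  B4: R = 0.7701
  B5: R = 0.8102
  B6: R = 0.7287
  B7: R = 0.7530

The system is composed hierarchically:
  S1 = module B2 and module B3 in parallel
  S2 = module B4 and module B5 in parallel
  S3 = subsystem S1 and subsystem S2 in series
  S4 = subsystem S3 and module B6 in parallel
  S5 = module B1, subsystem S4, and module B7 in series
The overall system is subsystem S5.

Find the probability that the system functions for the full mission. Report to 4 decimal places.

Parallel (B2 and B3): 1 − (1 − 0.952500)(1 − 0.984700) = 0.999273
Parallel (B4 and B5): 1 − (1 − 0.770100)(1 − 0.810200) = 0.956365
Series ([0.999273] and [0.956365]): 0.999273 × 0.956365 = 0.955670
Parallel ([0.955670] and B6): 1 − (1 − 0.955670)(1 − 0.728700) = 0.987973
Series (B1, [0.987973], and B7): 0.955200 × 0.987973 × 0.753000 = 0.7106

0.7106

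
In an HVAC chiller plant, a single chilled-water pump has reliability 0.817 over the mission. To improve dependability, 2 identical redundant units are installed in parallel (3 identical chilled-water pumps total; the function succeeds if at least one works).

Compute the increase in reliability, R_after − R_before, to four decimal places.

R_before = 0.817
R_after = 1 − (1 − 0.817)^3 = 0.9939
ΔR = 0.9939 − 0.817 = 0.1769

0.1769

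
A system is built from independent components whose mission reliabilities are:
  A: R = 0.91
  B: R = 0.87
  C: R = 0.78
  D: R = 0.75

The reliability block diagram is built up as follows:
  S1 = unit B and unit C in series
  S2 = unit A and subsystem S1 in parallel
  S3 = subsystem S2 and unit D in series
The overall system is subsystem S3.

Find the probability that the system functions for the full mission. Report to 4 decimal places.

0.7283

Series (B and C): 0.870000 × 0.780000 = 0.678600
Parallel (A and [0.678600]): 1 − (1 − 0.910000)(1 − 0.678600) = 0.971074
Series ([0.971074] and D): 0.971074 × 0.750000 = 0.7283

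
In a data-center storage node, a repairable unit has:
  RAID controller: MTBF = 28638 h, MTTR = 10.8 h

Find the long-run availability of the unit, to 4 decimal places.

A(RAID controller) = MTBF/(MTBF+MTTR) = 28638/(28638+10.8) = 0.9996

0.9996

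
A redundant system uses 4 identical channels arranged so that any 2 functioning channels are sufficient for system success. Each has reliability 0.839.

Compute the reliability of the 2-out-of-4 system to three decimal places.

R = Σ_{i=2}^{4} C(4,i) p^i (1−p)^{4−i} with p = 0.839
C(4,2)·0.839^2·0.161^2 = 0.10948
C(4,3)·0.839^3·0.161^1 = 0.38034
C(4,4)·0.839^4·0.161^0 = 0.49550
Sum = 0.985

0.985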